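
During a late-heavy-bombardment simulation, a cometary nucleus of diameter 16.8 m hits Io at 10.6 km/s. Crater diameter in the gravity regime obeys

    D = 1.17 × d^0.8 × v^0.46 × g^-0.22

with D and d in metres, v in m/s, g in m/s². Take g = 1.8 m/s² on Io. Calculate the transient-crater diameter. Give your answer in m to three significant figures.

D ≈ 698 m

In SI units: v = 10600 m/s.
d^0.8 = 16.8^0.8 = 9.555
v^0.46 = 10600^0.46 = 71.06
g^-0.22 = 1.8^-0.22 = 0.8787
D = 1.17 × 9.555 × 71.06 × 0.8787 = 698.0 m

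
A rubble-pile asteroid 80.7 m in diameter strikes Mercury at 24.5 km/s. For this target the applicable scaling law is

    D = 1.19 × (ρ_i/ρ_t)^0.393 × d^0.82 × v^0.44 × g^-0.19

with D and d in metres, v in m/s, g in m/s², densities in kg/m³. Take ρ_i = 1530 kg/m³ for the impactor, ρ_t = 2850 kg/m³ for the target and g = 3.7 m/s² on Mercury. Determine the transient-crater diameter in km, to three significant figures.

In SI units: v = 24500 m/s.
(ρ_i/ρ_t)^0.393 = (1530/2850)^0.393 = 0.7831
d^0.82 = 80.7^0.82 = 36.61
v^0.44 = 24500^0.44 = 85.36
g^-0.19 = 3.7^-0.19 = 0.7799
D = 1.19 × 0.7831 × 36.61 × 85.36 × 0.7799 = 2271 m
   = 2.271 km

D ≈ 2.27 km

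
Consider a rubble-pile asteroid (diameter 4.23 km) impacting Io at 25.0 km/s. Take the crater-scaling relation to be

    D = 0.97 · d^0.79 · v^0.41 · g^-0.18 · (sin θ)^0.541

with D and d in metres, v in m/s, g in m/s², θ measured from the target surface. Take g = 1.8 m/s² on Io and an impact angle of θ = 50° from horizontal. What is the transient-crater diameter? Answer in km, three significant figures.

In SI units: d = 4230 m, v = 25000 m/s.
d^0.79 = 4230^0.79 = 732.5
v^0.41 = 25000^0.41 = 63.56
g^-0.18 = 1.8^-0.18 = 0.8996
(sin 50°)^0.541 = 0.7660^0.541 = 0.8657
D = 0.97 × 732.5 × 63.56 × 0.8996 × 0.8657 = 35171 m
   = 35.17 km

D ≈ 35.2 km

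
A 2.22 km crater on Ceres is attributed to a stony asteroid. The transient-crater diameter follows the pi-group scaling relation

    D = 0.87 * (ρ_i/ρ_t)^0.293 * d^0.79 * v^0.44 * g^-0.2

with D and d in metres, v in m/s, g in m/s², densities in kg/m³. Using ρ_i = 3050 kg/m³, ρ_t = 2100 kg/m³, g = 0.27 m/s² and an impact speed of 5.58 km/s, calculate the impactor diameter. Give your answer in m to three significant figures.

Rearranging for d: d = [D / (0.87 · (3050/2100)^0.293 · 5580^0.44 · 0.27^-0.2)]^(1/0.79).
D = 2220 m.
(3050/2100)^0.293 = 1.116
5580^0.44 = 44.52
0.27^-0.2 = 1.299
Denominator = 0.87 × 1.116 × 44.52 × 1.299 = 56.15
D / 56.15 = 2220 / 56.15 = 39.54
d = 39.54^(1/0.79) = 39.54^1.2658 = 105.1 m

d ≈ 105 m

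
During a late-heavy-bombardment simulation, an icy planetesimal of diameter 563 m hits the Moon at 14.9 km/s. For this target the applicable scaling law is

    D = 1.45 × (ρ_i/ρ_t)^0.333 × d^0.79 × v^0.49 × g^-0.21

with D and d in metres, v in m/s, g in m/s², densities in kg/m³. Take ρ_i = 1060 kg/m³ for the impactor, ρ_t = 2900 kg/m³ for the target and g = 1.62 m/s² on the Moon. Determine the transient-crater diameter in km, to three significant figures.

In SI units: v = 14900 m/s.
(ρ_i/ρ_t)^0.333 = (1060/2900)^0.333 = 0.7152
d^0.79 = 563^0.79 = 148.9
v^0.49 = 14900^0.49 = 110.9
g^-0.21 = 1.62^-0.21 = 0.9037
D = 1.45 × 0.7152 × 148.9 × 110.9 × 0.9037 = 15476 m
   = 15.48 km

D ≈ 15.5 km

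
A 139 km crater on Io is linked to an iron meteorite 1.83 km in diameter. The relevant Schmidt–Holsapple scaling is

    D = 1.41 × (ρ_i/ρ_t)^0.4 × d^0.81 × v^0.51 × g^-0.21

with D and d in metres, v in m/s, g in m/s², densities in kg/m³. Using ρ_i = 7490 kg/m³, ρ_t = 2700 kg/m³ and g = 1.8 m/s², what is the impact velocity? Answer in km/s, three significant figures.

Rearranging for v: v = [D / (1.41 · (7490/2700)^0.4 · 1830^0.81 · 1.8^-0.21)]^(1/0.51).
D = 139000 m.
(7490/2700)^0.4 = 1.504
1830^0.81 = 439.1
1.8^-0.21 = 0.8839
Denominator = 1.41 × 1.504 × 439.1 × 0.8839 = 823.1
D / 823.1 = 139000 / 823.1 = 168.9
v = 168.9^(1/0.51) = 168.9^1.9608 = 23331 m/s

v ≈ 23.3 km/s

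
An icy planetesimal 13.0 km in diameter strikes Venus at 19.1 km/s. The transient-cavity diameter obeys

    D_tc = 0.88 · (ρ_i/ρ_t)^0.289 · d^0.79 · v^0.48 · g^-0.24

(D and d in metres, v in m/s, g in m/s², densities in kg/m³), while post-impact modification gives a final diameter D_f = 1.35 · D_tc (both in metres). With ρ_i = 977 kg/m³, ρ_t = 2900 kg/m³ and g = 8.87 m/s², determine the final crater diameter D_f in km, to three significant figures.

D_f ≈ 104 km

In SI: d = 13000 m, v = 19100 m/s.
(ρ_i/ρ_t)^0.289 = (977/2900)^0.289 = 0.7302
d^0.79 = 13000^0.79 = 1778
v^0.48 = 19100^0.48 = 113.5
g^-0.24 = 8.87^-0.24 = 0.5922
D_tc = 0.88 × 0.7302 × 1778 × 113.5 × 0.5922 = 76790 m
D_f = 1.35 × 76790 = 1.037 × 10^5 m
     = 103.7 km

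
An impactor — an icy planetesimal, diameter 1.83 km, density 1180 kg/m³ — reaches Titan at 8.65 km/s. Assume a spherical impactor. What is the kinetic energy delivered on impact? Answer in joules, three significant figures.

E ≈ 1.42 × 10^20 J

d = 1830 m; v = 8650 m/s.
Mass m = (π/6) ρ d³ = (π/6) × 1180 × (1830)³ = 3.786 × 10^12 kg
E = ½ m v² = 0.5 × 3.786 × 10^12 × (8650)² = 1.416 × 10^20 J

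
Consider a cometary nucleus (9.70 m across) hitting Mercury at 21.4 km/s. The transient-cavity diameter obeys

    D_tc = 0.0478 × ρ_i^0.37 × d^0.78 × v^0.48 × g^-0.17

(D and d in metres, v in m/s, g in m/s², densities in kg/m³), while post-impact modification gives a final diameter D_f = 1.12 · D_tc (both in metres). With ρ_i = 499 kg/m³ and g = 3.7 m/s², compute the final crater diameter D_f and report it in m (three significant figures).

v = 21400 m/s.
ρ_i^0.37 = 499^0.37 = 9.961
d^0.78 = 9.7^0.78 = 5.884
v^0.48 = 21400^0.48 = 119.8
g^-0.17 = 3.7^-0.17 = 0.8006
D_tc = 0.0478 × 9.961 × 5.884 × 119.8 × 0.8006 = 268.7 m
D_f = 1.12 × 268.7 = 300.9 m

D_f ≈ 301 m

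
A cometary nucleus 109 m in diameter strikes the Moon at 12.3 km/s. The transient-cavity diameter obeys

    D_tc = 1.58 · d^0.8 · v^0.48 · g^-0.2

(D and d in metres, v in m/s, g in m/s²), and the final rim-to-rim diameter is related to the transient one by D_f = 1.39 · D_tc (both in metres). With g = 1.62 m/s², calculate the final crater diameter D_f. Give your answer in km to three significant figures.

v = 12300 m/s.
d^0.8 = 109^0.8 = 42.65
v^0.48 = 12300^0.48 = 91.87
g^-0.2 = 1.62^-0.2 = 0.9080
D_tc = 1.58 × 42.65 × 91.87 × 0.9080 = 5621 m
D_f = 1.39 × 5621 = 7813 m
     = 7.813 km

D_f ≈ 7.81 km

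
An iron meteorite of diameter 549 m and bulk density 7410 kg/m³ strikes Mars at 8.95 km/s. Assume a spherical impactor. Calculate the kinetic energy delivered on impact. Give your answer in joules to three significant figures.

E ≈ 2.57 × 10^19 J

v = 8950 m/s.
Mass m = (π/6) ρ d³ = (π/6) × 7410 × (549)³ = 6.420 × 10^11 kg
E = ½ m v² = 0.5 × 6.420 × 10^11 × (8950)² = 2.571 × 10^19 J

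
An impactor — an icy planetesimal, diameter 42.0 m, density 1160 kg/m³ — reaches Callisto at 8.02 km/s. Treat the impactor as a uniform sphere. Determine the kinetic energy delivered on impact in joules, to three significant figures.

v = 8020 m/s.
Mass m = (π/6) ρ d³ = (π/6) × 1160 × (42)³ = 4.500 × 10^7 kg
E = ½ m v² = 0.5 × 4.500 × 10^7 × (8020)² = 1.447 × 10^15 J

E ≈ 1.45 × 10^15 J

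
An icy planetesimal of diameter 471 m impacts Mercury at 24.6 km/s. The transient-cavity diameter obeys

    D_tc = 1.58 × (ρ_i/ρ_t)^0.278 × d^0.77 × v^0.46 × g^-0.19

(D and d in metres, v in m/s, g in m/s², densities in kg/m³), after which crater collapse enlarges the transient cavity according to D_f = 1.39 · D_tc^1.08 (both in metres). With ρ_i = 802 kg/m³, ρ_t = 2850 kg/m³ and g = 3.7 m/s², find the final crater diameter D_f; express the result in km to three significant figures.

v = 24600 m/s.
(ρ_i/ρ_t)^0.278 = (802/2850)^0.278 = 0.7029
d^0.77 = 471^0.77 = 114.3
v^0.46 = 24600^0.46 = 104.7
g^-0.19 = 3.7^-0.19 = 0.7799
D_tc = 1.58 × 0.7029 × 114.3 × 104.7 × 0.7799 = 10370 m
D_f = 1.39 × (10370)^1.08 = 30203 m
     = 30.20 km

D_f ≈ 30.2 km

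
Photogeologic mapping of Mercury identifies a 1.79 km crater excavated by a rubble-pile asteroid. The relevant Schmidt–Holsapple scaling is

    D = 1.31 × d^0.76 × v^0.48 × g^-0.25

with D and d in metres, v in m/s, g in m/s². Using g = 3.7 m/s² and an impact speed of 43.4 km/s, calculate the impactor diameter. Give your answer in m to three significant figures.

d ≈ 24.2 m

Rearranging for d: d = [D / (1.31 · 43400^0.48 · 3.7^-0.25)]^(1/0.76).
D = 1790 m.
43400^0.48 = 168.3
3.7^-0.25 = 0.7210
Denominator = 1.31 × 168.3 × 0.7210 = 159.0
D / 159.0 = 1790 / 159.0 = 11.26
d = 11.26^(1/0.76) = 11.26^1.3158 = 24.19 m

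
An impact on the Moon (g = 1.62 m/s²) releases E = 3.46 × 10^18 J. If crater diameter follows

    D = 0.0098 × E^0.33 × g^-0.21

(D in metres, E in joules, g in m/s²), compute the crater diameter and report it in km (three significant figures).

E^0.33 = (3.46 × 10^18)^0.33 = 1.312 × 10^6
g^-0.21 = 1.62^-0.21 = 0.9037
D = 0.0098 × 1.312 × 10^6 × 0.9037 = 11619 m
   = 11.62 km

D ≈ 11.6 km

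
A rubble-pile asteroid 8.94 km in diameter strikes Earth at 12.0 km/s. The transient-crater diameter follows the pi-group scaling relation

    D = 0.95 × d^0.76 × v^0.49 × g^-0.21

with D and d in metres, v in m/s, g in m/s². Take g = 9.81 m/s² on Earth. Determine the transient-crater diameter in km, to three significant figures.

In SI units: d = 8940 m, v = 12000 m/s.
d^0.76 = 8940^0.76 = 1007
v^0.49 = 12000^0.49 = 99.72
g^-0.21 = 9.81^-0.21 = 0.6191
D = 0.95 × 1007 × 99.72 × 0.6191 = 59060 m
   = 59.06 km

D ≈ 59.1 km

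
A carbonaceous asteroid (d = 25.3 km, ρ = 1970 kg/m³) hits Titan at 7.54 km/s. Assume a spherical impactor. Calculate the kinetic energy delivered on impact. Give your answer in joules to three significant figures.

d = 25300 m; v = 7540 m/s.
Mass m = (π/6) ρ d³ = (π/6) × 1970 × (25300)³ = 1.670 × 10^16 kg
E = ½ m v² = 0.5 × 1.670 × 10^16 × (7540)² = 4.747 × 10^23 J

E ≈ 4.75 × 10^23 J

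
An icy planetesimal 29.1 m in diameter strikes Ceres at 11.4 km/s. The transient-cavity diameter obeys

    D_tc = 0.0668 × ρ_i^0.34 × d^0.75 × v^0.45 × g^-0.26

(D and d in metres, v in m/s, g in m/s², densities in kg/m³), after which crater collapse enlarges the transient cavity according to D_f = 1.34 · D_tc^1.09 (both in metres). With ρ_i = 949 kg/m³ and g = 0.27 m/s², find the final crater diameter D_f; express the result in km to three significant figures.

v = 11400 m/s.
ρ_i^0.34 = 949^0.34 = 10.29
d^0.75 = 29.1^0.75 = 12.53
v^0.45 = 11400^0.45 = 66.93
g^-0.26 = 0.27^-0.26 = 1.406
D_tc = 0.0668 × 10.29 × 12.53 × 66.93 × 1.406 = 810.5 m
D_f = 1.34 × (810.5)^1.09 = 1984 m
     = 1.984 km

D_f ≈ 1.98 km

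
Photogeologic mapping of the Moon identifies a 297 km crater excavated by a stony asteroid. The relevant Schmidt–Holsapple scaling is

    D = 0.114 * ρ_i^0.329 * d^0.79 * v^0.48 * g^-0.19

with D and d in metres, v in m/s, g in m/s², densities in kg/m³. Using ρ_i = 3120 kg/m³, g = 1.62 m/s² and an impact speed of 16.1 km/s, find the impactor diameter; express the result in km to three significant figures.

d ≈ 14.5 km

Rearranging for d: d = [D / (0.114 · 3120^0.329 · 16100^0.48 · 1.62^-0.19)]^(1/0.79).
D = 297000 m.
3120^0.329 = 14.11
16100^0.48 = 104.5
1.62^-0.19 = 0.9124
Denominator = 0.114 × 14.11 × 104.5 × 0.9124 = 153.4
D / 153.4 = 297000 / 153.4 = 1936
d = 1936^(1/0.79) = 1936^1.2658 = 14473 m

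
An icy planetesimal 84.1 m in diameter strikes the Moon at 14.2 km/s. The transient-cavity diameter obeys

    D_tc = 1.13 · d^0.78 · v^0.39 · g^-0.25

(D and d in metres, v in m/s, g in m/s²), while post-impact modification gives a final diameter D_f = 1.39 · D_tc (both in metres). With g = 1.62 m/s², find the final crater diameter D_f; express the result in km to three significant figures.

v = 14200 m/s.
d^0.78 = 84.1^0.78 = 31.72
v^0.39 = 14200^0.39 = 41.63
g^-0.25 = 1.62^-0.25 = 0.8864
D_tc = 1.13 × 31.72 × 41.63 × 0.8864 = 1323 m
D_f = 1.39 × 1323 = 1839 m
     = 1.839 km

D_f ≈ 1.84 km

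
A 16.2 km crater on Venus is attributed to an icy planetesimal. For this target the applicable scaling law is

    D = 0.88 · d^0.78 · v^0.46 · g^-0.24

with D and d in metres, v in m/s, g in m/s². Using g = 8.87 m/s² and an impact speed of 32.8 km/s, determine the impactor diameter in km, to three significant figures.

Rearranging for d: d = [D / (0.88 · 32800^0.46 · 8.87^-0.24)]^(1/0.78).
D = 16200 m.
32800^0.46 = 119.5
8.87^-0.24 = 0.5922
Denominator = 0.88 × 119.5 × 0.5922 = 62.28
D / 62.28 = 16200 / 62.28 = 260.1
d = 260.1^(1/0.78) = 260.1^1.2821 = 1249 m

d ≈ 1.25 km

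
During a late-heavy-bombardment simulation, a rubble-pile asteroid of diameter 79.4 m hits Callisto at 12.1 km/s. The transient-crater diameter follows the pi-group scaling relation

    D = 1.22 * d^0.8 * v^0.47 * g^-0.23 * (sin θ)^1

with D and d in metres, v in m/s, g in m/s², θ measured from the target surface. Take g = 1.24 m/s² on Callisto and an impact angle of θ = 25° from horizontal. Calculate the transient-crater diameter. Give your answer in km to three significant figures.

In SI units: v = 12100 m/s.
d^0.8 = 79.4^0.8 = 33.10
v^0.47 = 12100^0.47 = 82.97
g^-0.23 = 1.24^-0.23 = 0.9517
(sin 25°)^1 = 0.4226^1 = 0.4226
D = 1.22 × 33.10 × 82.97 × 0.9517 × 0.4226 = 1348 m
   = 1.348 km

D ≈ 1.35 km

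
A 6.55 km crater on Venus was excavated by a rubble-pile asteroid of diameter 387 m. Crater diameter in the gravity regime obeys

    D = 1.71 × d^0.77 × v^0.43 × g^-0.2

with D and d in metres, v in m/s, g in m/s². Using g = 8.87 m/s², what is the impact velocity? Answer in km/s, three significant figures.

v ≈ 13.8 km/s

Rearranging for v: v = [D / (1.71 · 387^0.77 · 8.87^-0.2)]^(1/0.43).
D = 6550 m.
387^0.77 = 98.30
8.87^-0.2 = 0.6463
Denominator = 1.71 × 98.30 × 0.6463 = 108.6
D / 108.6 = 6550 / 108.6 = 60.31
v = 60.31^(1/0.43) = 60.31^2.3256 = 13819 m/s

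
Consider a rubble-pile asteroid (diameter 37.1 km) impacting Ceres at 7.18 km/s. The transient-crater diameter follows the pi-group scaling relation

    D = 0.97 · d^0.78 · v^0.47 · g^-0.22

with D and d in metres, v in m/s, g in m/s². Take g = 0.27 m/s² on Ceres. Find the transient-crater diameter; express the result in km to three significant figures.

In SI units: d = 37100 m, v = 7180 m/s.
d^0.78 = 37100^0.78 = 3665
v^0.47 = 7180^0.47 = 64.92
g^-0.22 = 0.27^-0.22 = 1.334
D = 0.97 × 3665 × 64.92 × 1.334 = 3.079 × 10^5 m
   = 307.9 km

D ≈ 308 km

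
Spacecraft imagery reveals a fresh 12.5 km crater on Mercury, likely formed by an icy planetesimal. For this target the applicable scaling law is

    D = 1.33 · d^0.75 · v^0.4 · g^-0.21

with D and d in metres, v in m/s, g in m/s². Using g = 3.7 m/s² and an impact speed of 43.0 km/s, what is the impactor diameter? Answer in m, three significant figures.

d ≈ 967 m

Rearranging for d: d = [D / (1.33 · 43000^0.4 · 3.7^-0.21)]^(1/0.75).
D = 12500 m.
43000^0.4 = 71.35
3.7^-0.21 = 0.7598
Denominator = 1.33 × 71.35 × 0.7598 = 72.10
D / 72.10 = 12500 / 72.10 = 173.4
d = 173.4^(1/0.75) = 173.4^1.3333 = 966.8 m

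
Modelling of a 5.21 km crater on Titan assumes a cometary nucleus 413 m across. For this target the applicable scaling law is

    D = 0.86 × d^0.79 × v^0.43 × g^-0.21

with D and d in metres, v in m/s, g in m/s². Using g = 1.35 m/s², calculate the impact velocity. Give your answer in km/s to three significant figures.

Rearranging for v: v = [D / (0.86 · 413^0.79 · 1.35^-0.21)]^(1/0.43).
D = 5210 m.
413^0.79 = 116.6
1.35^-0.21 = 0.9389
Denominator = 0.86 × 116.6 × 0.9389 = 94.15
D / 94.15 = 5210 / 94.15 = 55.34
v = 55.34^(1/0.43) = 55.34^2.3256 = 11314 m/s

v ≈ 11.3 km/s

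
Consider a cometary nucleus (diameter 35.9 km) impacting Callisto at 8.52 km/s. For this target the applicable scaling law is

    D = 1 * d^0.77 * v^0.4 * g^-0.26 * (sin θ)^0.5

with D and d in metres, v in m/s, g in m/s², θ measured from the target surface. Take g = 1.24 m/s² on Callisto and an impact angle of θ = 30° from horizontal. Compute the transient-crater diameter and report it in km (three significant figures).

D ≈ 80.3 km

In SI units: d = 35900 m, v = 8520 m/s.
d^0.77 = 35900^0.77 = 3217
v^0.4 = 8520^0.4 = 37.34
g^-0.26 = 1.24^-0.26 = 0.9456
(sin 30°)^0.5 = 0.5000^0.5 = 0.7071
D = 1 × 3217 × 37.34 × 0.9456 × 0.7071 = 80318 m
   = 80.32 km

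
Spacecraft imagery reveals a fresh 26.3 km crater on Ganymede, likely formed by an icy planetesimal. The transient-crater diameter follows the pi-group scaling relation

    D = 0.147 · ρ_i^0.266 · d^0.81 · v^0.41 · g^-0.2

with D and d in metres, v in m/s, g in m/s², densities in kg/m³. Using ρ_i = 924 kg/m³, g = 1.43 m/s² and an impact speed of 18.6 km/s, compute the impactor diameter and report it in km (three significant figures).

Rearranging for d: d = [D / (0.147 · 924^0.266 · 18600^0.41 · 1.43^-0.2)]^(1/0.81).
D = 26300 m.
924^0.266 = 6.150
18600^0.41 = 56.30
1.43^-0.2 = 0.9310
Denominator = 0.147 × 6.150 × 56.30 × 0.9310 = 47.39
D / 47.39 = 26300 / 47.39 = 555.0
d = 555.0^(1/0.81) = 555.0^1.2346 = 2444 m

d ≈ 2.44 km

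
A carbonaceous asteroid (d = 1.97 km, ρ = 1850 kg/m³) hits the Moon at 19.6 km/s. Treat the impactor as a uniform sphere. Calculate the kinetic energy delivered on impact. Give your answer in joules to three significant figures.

d = 1970 m; v = 19600 m/s.
Mass m = (π/6) ρ d³ = (π/6) × 1850 × (1970)³ = 7.406 × 10^12 kg
E = ½ m v² = 0.5 × 7.406 × 10^12 × (19600)² = 1.423 × 10^21 J

E ≈ 1.42 × 10^21 J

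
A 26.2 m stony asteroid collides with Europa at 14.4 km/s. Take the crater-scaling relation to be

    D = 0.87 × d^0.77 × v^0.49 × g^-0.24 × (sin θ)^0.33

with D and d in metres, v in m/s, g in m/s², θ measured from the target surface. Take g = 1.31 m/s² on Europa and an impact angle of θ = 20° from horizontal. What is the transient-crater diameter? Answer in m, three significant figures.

D ≈ 771 m

In SI units: v = 14400 m/s.
d^0.77 = 26.2^0.77 = 12.36
v^0.49 = 14400^0.49 = 109.0
g^-0.24 = 1.31^-0.24 = 0.9372
(sin 20°)^0.33 = 0.3420^0.33 = 0.7018
D = 0.87 × 12.36 × 109.0 × 0.9372 × 0.7018 = 770.9 m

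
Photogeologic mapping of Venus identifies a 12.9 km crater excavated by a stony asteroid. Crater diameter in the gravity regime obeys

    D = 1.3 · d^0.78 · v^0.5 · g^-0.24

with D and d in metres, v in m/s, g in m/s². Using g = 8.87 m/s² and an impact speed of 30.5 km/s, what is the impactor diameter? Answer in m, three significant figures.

Rearranging for d: d = [D / (1.3 · 30500^0.5 · 8.87^-0.24)]^(1/0.78).
D = 12900 m.
30500^0.5 = 174.6
8.87^-0.24 = 0.5922
Denominator = 1.3 × 174.6 × 0.5922 = 134.4
D / 134.4 = 12900 / 134.4 = 95.98
d = 95.98^(1/0.78) = 95.98^1.2821 = 347.8 m

d ≈ 348 m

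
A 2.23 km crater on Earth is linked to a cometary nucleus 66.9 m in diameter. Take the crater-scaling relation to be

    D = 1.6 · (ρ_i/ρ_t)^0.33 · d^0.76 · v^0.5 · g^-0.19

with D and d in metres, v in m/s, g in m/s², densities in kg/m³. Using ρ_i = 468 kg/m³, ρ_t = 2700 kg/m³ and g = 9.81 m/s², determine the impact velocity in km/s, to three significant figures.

Rearranging for v: v = [D / (1.6 · (468/2700)^0.33 · 66.9^0.76 · 9.81^-0.19)]^(1/0.5).
D = 2230 m.
(468/2700)^0.33 = 0.5608
66.9^0.76 = 24.40
9.81^-0.19 = 0.6480
Denominator = 1.6 × 0.5608 × 24.40 × 0.6480 = 14.19
D / 14.19 = 2230 / 14.19 = 157.2
v = 157.2^(1/0.5) = 157.2^2 = 24712 m/s

v ≈ 24.7 km/s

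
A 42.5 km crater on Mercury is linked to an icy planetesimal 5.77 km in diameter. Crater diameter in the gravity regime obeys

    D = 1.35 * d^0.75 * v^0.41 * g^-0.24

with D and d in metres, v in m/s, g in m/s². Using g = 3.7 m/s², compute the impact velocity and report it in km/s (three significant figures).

v ≈ 26.5 km/s

Rearranging for v: v = [D / (1.35 · 5770^0.75 · 3.7^-0.24)]^(1/0.41).
D = 42500 m.
5770^0.75 = 662.0
3.7^-0.24 = 0.7305
Denominator = 1.35 × 662.0 × 0.7305 = 652.8
D / 652.8 = 42500 / 652.8 = 65.10
v = 65.10^(1/0.41) = 65.10^2.439 = 26505 m/s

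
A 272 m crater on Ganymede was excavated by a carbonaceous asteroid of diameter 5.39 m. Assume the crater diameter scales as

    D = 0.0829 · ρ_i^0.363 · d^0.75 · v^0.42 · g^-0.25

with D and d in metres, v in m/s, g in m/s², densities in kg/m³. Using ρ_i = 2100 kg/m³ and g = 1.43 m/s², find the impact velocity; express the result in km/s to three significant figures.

Rearranging for v: v = [D / (0.0829 · 2100^0.363 · 5.39^0.75 · 1.43^-0.25)]^(1/0.42).
2100^0.363 = 16.07
5.39^0.75 = 3.537
1.43^-0.25 = 0.9145
Denominator = 0.0829 × 16.07 × 3.537 × 0.9145 = 4.309
D / 4.309 = 272 / 4.309 = 63.12
v = 63.12^(1/0.42) = 63.12^2.381 = 19328 m/s

v ≈ 19.3 km/s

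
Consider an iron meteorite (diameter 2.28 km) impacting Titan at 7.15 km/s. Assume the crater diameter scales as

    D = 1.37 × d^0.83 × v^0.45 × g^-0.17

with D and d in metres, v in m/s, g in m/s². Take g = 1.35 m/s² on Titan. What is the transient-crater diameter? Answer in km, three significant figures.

D ≈ 43.3 km

In SI units: d = 2280 m, v = 7150 m/s.
d^0.83 = 2280^0.83 = 612.5
v^0.45 = 7150^0.45 = 54.25
g^-0.17 = 1.35^-0.17 = 0.9503
D = 1.37 × 612.5 × 54.25 × 0.9503 = 43260 m
   = 43.26 km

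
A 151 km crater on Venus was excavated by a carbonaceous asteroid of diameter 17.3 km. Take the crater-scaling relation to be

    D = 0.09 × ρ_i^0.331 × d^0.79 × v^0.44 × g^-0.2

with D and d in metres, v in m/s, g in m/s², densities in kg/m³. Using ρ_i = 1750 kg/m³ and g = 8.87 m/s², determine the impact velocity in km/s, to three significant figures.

v ≈ 33.8 km/s

Rearranging for v: v = [D / (0.09 · 1750^0.331 · 17300^0.79 · 8.87^-0.2)]^(1/0.44).
D = 151000 m.
1750^0.331 = 11.84
17300^0.79 = 2229
8.87^-0.2 = 0.6463
Denominator = 0.09 × 11.84 × 2229 × 0.6463 = 1535
D / 1535 = 151000 / 1535 = 98.37
v = 98.37^(1/0.44) = 98.37^2.2727 = 33820 m/s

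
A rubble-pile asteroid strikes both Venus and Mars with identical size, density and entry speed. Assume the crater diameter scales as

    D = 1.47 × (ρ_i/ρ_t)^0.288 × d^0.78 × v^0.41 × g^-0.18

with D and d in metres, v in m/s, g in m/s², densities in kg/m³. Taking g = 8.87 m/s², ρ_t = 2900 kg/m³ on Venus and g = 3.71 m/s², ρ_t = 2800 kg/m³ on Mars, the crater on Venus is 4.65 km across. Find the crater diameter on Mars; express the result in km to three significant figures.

The impactor-only factors (d, v, ρ_i) cancel in the ratio, leaving D_Mars/D_Venus = (g_Mars/g_Venus)^-0.18 · (ρ_t,Venus/ρ_t,Mars)^0.288.
(3.71/8.87)^-0.18 = 0.4183^-0.18 = 1.170
(2900/2800)^0.288 = 1.036^0.288 = 1.010
Ratio = 1.170 × 1.010 = 1.182
D_Mars = 1.182 × 4.65 km = 5.50 km

D ≈ 5.50 km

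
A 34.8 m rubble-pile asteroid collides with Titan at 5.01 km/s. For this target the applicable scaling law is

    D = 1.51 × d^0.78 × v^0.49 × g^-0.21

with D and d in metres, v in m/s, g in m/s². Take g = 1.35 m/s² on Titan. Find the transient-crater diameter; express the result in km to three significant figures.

In SI units: v = 5010 m/s.
d^0.78 = 34.8^0.78 = 15.94
v^0.49 = 5010^0.49 = 65.00
g^-0.21 = 1.35^-0.21 = 0.9389
D = 1.51 × 15.94 × 65.00 × 0.9389 = 1469 m
   = 1.469 km

D ≈ 1.47 km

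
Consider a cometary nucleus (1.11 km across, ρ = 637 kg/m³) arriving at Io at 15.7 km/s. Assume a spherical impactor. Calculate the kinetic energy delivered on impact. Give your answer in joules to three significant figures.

E ≈ 5.62 × 10^19 J

d = 1110 m; v = 15700 m/s.
Mass m = (π/6) ρ d³ = (π/6) × 637 × (1110)³ = 4.561 × 10^11 kg
E = ½ m v² = 0.5 × 4.561 × 10^11 × (15700)² = 5.621 × 10^19 J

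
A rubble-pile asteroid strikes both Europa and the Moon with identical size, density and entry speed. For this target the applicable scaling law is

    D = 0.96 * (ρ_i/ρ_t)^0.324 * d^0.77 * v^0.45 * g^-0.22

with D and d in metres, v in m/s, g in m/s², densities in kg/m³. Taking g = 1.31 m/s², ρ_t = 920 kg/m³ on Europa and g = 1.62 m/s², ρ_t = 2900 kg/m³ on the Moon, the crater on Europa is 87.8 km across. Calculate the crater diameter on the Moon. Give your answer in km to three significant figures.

D ≈ 57.8 km

The impactor-only factors (d, v, ρ_i) cancel in the ratio, leaving D_Moon/D_Europa = (g_Moon/g_Europa)^-0.22 · (ρ_t,Europa/ρ_t,Moon)^0.324.
(1.62/1.31)^-0.22 = 1.237^-0.22 = 0.9543
(920/2900)^0.324 = 0.3172^0.324 = 0.6893
Ratio = 0.9543 × 0.6893 = 0.6578
D_Moon = 0.6578 × 87.8 km = 57.8 km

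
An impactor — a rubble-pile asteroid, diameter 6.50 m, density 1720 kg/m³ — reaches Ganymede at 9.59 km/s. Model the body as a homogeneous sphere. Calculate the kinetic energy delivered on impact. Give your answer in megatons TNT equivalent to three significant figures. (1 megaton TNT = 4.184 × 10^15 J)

E ≈ 2.72 × 10^-3 Mt TNT

v = 9590 m/s.
Mass m = (π/6) ρ d³ = (π/6) × 1720 × (6.5)³ = 2.473 × 10^5 kg
E = ½ m v² = 0.5 × 2.473 × 10^5 × (9590)² = 1.137 × 10^13 J
   = 1.137 × 10^13 / 4.184×10^15 = 2.717 × 10^-3 Mt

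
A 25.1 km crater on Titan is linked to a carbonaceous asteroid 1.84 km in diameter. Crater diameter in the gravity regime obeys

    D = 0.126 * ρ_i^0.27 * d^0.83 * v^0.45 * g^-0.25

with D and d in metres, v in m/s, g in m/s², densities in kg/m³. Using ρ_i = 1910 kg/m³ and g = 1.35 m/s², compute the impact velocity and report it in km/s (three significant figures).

Rearranging for v: v = [D / (0.126 · 1910^0.27 · 1840^0.83 · 1.35^-0.25)]^(1/0.45).
D = 25100 m.
1910^0.27 = 7.689
1840^0.83 = 512.6
1.35^-0.25 = 0.9277
Denominator = 0.126 × 7.689 × 512.6 × 0.9277 = 460.7
D / 460.7 = 25100 / 460.7 = 54.48
v = 54.48^(1/0.45) = 54.48^2.2222 = 7215 m/s

v ≈ 7.22 km/s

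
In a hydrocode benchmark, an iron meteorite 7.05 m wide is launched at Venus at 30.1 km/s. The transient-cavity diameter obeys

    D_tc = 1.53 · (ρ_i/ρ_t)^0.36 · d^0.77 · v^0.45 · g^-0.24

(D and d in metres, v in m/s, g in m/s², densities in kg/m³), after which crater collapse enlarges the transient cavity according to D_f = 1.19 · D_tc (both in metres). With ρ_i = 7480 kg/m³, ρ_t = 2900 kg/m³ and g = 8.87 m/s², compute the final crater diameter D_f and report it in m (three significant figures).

v = 30100 m/s.
(ρ_i/ρ_t)^0.36 = (7480/2900)^0.36 = 1.407
d^0.77 = 7.05^0.77 = 4.499
v^0.45 = 30100^0.45 = 103.6
g^-0.24 = 8.87^-0.24 = 0.5922
D_tc = 1.53 × 1.407 × 4.499 × 103.6 × 0.5922 = 594.2 m
D_f = 1.19 × 594.2 = 707.1 m

D_f ≈ 707 m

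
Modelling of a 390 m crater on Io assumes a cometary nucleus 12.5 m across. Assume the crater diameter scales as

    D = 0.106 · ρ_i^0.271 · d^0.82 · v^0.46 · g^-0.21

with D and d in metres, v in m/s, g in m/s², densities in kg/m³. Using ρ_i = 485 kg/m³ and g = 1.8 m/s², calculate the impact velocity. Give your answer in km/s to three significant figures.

Rearranging for v: v = [D / (0.106 · 485^0.271 · 12.5^0.82 · 1.8^-0.21)]^(1/0.46).
485^0.271 = 5.344
12.5^0.82 = 7.934
1.8^-0.21 = 0.8839
Denominator = 0.106 × 5.344 × 7.934 × 0.8839 = 3.973
D / 3.973 = 390 / 3.973 = 98.16
v = 98.16^(1/0.46) = 98.16^2.1739 = 21393 m/s

v ≈ 21.4 km/s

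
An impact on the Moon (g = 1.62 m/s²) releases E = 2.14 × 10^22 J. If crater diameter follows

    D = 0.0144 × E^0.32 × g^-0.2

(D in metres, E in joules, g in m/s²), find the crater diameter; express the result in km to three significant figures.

E^0.32 = (2.14 × 10^22)^0.32 = 1.399 × 10^7
g^-0.2 = 1.62^-0.2 = 0.9080
D = 0.0144 × 1.399 × 10^7 × 0.9080 = 1.829 × 10^5 m
   = 182.9 km

D ≈ 183 km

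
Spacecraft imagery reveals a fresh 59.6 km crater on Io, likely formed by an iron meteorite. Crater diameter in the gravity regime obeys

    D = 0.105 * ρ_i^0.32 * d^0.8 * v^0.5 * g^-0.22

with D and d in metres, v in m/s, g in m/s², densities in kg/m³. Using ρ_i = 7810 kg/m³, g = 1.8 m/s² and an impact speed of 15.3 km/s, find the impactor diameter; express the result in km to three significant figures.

d ≈ 1.23 km

Rearranging for d: d = [D / (0.105 · 7810^0.32 · 15300^0.5 · 1.8^-0.22)]^(1/0.8).
D = 59600 m.
7810^0.32 = 17.61
15300^0.5 = 123.7
1.8^-0.22 = 0.8787
Denominator = 0.105 × 17.61 × 123.7 × 0.8787 = 201.0
D / 201.0 = 59600 / 201.0 = 296.5
d = 296.5^(1/0.8) = 296.5^1.25 = 1230 m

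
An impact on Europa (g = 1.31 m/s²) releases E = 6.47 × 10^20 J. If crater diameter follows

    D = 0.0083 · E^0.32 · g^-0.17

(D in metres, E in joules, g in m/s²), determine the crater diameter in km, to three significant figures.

D ≈ 36.2 km

E^0.32 = (6.47 × 10^20)^0.32 = 4.566 × 10^6
g^-0.17 = 1.31^-0.17 = 0.9551
D = 0.0083 × 4.566 × 10^6 × 0.9551 = 36196 m
   = 36.20 km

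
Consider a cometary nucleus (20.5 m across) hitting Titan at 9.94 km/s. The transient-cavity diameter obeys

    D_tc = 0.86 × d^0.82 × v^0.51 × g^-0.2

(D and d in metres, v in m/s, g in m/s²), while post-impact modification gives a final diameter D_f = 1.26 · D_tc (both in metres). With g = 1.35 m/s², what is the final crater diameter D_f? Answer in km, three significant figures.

D_f ≈ 1.33 km

v = 9940 m/s.
d^0.82 = 20.5^0.82 = 11.90
v^0.51 = 9940^0.51 = 109.3
g^-0.2 = 1.35^-0.2 = 0.9417
D_tc = 0.86 × 11.90 × 109.3 × 0.9417 = 1053 m
D_f = 1.26 × 1053 = 1327 m
     = 1.327 km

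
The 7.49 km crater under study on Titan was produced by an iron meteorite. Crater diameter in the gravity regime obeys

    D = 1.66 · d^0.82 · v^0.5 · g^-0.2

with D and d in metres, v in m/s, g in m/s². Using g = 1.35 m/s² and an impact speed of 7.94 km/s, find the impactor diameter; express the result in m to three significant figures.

d ≈ 129 m

Rearranging for d: d = [D / (1.66 · 7940^0.5 · 1.35^-0.2)]^(1/0.82).
D = 7490 m.
7940^0.5 = 89.11
1.35^-0.2 = 0.9417
Denominator = 1.66 × 89.11 × 0.9417 = 139.3
D / 139.3 = 7490 / 139.3 = 53.77
d = 53.77^(1/0.82) = 53.77^1.2195 = 128.9 m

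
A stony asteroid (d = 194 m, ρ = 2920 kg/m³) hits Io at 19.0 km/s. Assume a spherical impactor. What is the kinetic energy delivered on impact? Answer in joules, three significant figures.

v = 19000 m/s.
Mass m = (π/6) ρ d³ = (π/6) × 2920 × (194)³ = 1.116 × 10^10 kg
E = ½ m v² = 0.5 × 1.116 × 10^10 × (19000)² = 2.014 × 10^18 J

E ≈ 2.01 × 10^18 J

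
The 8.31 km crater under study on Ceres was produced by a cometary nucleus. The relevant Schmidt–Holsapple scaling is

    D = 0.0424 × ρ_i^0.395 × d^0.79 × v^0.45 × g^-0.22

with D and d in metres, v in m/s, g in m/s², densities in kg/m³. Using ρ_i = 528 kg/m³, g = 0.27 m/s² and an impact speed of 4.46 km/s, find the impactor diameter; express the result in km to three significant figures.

Rearranging for d: d = [D / (0.0424 · 528^0.395 · 4460^0.45 · 0.27^-0.22)]^(1/0.79).
D = 8310 m.
528^0.395 = 11.90
4460^0.45 = 43.87
0.27^-0.22 = 1.334
Denominator = 0.0424 × 11.90 × 43.87 × 1.334 = 29.53
D / 29.53 = 8310 / 29.53 = 281.4
d = 281.4^(1/0.79) = 281.4^1.2658 = 1260 m

d ≈ 1.26 km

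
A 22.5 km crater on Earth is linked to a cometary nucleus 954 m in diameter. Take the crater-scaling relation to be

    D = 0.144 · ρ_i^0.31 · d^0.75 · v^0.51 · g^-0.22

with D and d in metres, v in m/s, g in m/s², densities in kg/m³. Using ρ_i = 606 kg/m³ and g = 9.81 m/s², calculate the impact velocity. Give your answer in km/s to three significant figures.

Rearranging for v: v = [D / (0.144 · 606^0.31 · 954^0.75 · 9.81^-0.22)]^(1/0.51).
D = 22500 m.
606^0.31 = 7.287
954^0.75 = 171.7
9.81^-0.22 = 0.6051
Denominator = 0.144 × 7.287 × 171.7 × 0.6051 = 109.0
D / 109.0 = 22500 / 109.0 = 206.4
v = 206.4^(1/0.51) = 206.4^1.9608 = 34569 m/s

v ≈ 34.6 km/s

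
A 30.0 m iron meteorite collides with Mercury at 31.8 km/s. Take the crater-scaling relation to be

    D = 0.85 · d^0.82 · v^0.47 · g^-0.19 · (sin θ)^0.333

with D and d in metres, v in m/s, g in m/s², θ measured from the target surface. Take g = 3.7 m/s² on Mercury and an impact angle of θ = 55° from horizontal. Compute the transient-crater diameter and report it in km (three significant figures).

D ≈ 1.32 km

In SI units: v = 31800 m/s.
d^0.82 = 30^0.82 = 16.26
v^0.47 = 31800^0.47 = 130.7
g^-0.19 = 3.7^-0.19 = 0.7799
(sin 55°)^0.333 = 0.8192^0.333 = 0.9357
D = 0.85 × 16.26 × 130.7 × 0.7799 × 0.9357 = 1318 m
   = 1.318 km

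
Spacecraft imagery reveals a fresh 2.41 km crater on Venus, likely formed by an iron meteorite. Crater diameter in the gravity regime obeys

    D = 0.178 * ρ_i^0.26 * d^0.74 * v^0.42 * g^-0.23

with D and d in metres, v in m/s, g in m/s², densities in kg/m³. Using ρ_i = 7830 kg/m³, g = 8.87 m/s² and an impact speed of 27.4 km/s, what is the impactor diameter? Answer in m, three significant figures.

Rearranging for d: d = [D / (0.178 · 7830^0.26 · 27400^0.42 · 8.87^-0.23)]^(1/0.74).
D = 2410 m.
7830^0.26 = 10.29
27400^0.42 = 73.09
8.87^-0.23 = 0.6053
Denominator = 0.178 × 10.29 × 73.09 × 0.6053 = 81.03
D / 81.03 = 2410 / 81.03 = 29.74
d = 29.74^(1/0.74) = 29.74^1.3514 = 97.97 m

d ≈ 98.0 m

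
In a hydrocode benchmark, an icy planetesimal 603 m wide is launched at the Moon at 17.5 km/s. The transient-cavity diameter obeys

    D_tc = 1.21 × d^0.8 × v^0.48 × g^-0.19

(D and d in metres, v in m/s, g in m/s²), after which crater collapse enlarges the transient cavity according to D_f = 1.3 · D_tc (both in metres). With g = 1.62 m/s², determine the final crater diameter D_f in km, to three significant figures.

D_f ≈ 26.2 km

v = 17500 m/s.
d^0.8 = 603^0.8 = 167.6
v^0.48 = 17500^0.48 = 108.8
g^-0.19 = 1.62^-0.19 = 0.9124
D_tc = 1.21 × 167.6 × 108.8 × 0.9124 = 20130 m
D_f = 1.3 × 20130 = 26169 m
     = 26.17 km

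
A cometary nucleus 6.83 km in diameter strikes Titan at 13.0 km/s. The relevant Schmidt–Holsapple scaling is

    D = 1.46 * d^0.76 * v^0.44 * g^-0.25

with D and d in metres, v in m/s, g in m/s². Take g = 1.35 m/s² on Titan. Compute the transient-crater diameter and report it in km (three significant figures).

D ≈ 71.8 km

In SI units: d = 6830 m, v = 13000 m/s.
d^0.76 = 6830^0.76 = 820.7
v^0.44 = 13000^0.44 = 64.59
g^-0.25 = 1.35^-0.25 = 0.9277
D = 1.46 × 820.7 × 64.59 × 0.9277 = 71798 m
   = 71.80 km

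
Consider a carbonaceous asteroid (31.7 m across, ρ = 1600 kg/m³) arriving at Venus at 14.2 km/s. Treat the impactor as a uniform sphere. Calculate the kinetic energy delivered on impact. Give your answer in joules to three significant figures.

E ≈ 2.69 × 10^15 J

v = 14200 m/s.
Mass m = (π/6) ρ d³ = (π/6) × 1600 × (31.7)³ = 2.669 × 10^7 kg
E = ½ m v² = 0.5 × 2.669 × 10^7 × (14200)² = 2.691 × 10^15 J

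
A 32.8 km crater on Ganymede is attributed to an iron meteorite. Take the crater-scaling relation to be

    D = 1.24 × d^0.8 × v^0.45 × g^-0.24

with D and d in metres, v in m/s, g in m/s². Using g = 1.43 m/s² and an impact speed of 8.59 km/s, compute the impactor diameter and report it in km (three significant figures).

Rearranging for d: d = [D / (1.24 · 8590^0.45 · 1.43^-0.24)]^(1/0.8).
D = 32800 m.
8590^0.45 = 58.92
1.43^-0.24 = 0.9177
Denominator = 1.24 × 58.92 × 0.9177 = 67.05
D / 67.05 = 32800 / 67.05 = 489.2
d = 489.2^(1/0.8) = 489.2^1.25 = 2301 m

d ≈ 2.30 km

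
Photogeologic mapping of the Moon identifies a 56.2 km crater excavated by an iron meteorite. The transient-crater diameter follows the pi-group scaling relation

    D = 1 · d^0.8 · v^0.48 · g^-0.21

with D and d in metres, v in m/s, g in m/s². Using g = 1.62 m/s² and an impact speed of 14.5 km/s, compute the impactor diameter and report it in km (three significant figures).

Rearranging for d: d = [D / (1 · 14500^0.48 · 1.62^-0.21)]^(1/0.8).
D = 56200 m.
14500^0.48 = 99.42
1.62^-0.21 = 0.9037
Denominator = 1 × 99.42 × 0.9037 = 89.85
D / 89.85 = 56200 / 89.85 = 625.5
d = 625.5^(1/0.8) = 625.5^1.25 = 3128 m

d ≈ 3.13 km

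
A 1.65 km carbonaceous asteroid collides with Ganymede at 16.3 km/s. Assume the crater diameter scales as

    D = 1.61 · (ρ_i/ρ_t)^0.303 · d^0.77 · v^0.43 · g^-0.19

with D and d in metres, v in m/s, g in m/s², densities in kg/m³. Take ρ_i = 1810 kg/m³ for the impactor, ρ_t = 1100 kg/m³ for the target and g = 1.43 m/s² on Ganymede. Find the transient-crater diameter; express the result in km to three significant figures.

In SI units: d = 1650 m, v = 16300 m/s.
(ρ_i/ρ_t)^0.303 = (1810/1100)^0.303 = 1.163
d^0.77 = 1650^0.77 = 300.2
v^0.43 = 16300^0.43 = 64.75
g^-0.19 = 1.43^-0.19 = 0.9343
D = 1.61 × 1.163 × 300.2 × 64.75 × 0.9343 = 34005 m
   = 34.00 km

D ≈ 34.0 km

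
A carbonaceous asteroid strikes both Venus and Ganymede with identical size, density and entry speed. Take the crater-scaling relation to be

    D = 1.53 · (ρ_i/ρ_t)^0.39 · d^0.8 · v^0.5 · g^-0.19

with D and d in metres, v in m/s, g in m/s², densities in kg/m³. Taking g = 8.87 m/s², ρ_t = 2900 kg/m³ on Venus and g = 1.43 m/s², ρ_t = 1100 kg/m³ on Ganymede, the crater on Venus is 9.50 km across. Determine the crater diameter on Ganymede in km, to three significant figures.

The impactor-only factors (d, v, ρ_i) cancel in the ratio, leaving D_Ganymede/D_Venus = (g_Ganymede/g_Venus)^-0.19 · (ρ_t,Venus/ρ_t,Ganymede)^0.39.
(1.43/8.87)^-0.19 = 0.1612^-0.19 = 1.414
(2900/1100)^0.39 = 2.636^0.39 = 1.459
Ratio = 1.414 × 1.459 = 2.063
D_Ganymede = 2.063 × 9.50 km = 19.6 km

D ≈ 19.6 km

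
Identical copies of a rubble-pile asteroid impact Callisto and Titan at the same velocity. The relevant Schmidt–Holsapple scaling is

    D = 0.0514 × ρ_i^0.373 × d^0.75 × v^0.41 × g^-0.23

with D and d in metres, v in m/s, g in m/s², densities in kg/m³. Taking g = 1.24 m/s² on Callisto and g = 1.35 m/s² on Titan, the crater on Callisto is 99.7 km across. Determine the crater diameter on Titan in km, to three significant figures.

D ≈ 97.8 km

All impactor-dependent factors cancel in the ratio, leaving D_Titan/D_Callisto = (g_Titan/g_Callisto)^-0.23.
(1.35/1.24)^-0.23 = 1.089^-0.23 = 0.9806
D_Titan = 0.9806 × 99.7 km = 97.8 km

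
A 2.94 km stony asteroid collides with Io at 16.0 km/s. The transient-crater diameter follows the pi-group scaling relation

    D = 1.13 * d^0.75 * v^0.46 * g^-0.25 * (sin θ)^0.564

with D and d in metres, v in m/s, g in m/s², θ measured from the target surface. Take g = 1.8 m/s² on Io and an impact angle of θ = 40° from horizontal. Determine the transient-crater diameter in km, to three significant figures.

D ≈ 26.1 km

In SI units: d = 2940 m, v = 16000 m/s.
d^0.75 = 2940^0.75 = 399.3
v^0.46 = 16000^0.46 = 85.88
g^-0.25 = 1.8^-0.25 = 0.8633
(sin 40°)^0.564 = 0.6428^0.564 = 0.7794
D = 1.13 × 399.3 × 85.88 × 0.8633 × 0.7794 = 26073 m
   = 26.07 km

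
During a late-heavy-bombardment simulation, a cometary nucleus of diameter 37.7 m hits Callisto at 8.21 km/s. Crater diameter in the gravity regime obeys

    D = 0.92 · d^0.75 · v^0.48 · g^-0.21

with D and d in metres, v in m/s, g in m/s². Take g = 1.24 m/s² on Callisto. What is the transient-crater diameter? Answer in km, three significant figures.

In SI units: v = 8210 m/s.
d^0.75 = 37.7^0.75 = 15.21
v^0.48 = 8210^0.48 = 75.66
g^-0.21 = 1.24^-0.21 = 0.9558
D = 0.92 × 15.21 × 75.66 × 0.9558 = 1012 m
   = 1.012 km

D ≈ 1.01 km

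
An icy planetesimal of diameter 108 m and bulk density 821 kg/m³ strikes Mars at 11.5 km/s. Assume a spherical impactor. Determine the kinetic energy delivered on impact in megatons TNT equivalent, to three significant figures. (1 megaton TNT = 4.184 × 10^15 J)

E ≈ 8.56 Mt TNT

v = 11500 m/s.
Mass m = (π/6) ρ d³ = (π/6) × 821 × (108)³ = 5.415 × 10^8 kg
E = ½ m v² = 0.5 × 5.415 × 10^8 × (11500)² = 3.581 × 10^16 J
   = 3.581 × 10^16 / 4.184×10^15 = 8.559 Mt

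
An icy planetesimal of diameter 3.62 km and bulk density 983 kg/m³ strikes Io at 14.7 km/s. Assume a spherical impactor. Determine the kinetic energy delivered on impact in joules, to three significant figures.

d = 3620 m; v = 14700 m/s.
Mass m = (π/6) ρ d³ = (π/6) × 983 × (3620)³ = 2.442 × 10^13 kg
E = ½ m v² = 0.5 × 2.442 × 10^13 × (14700)² = 2.638 × 10^21 J

E ≈ 2.64 × 10^21 J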